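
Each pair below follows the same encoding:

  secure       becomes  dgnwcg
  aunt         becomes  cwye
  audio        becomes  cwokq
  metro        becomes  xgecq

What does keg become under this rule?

The shift depends on letter class: consonant s→d is +11, but vowel e→g is +2. Two shifts are in play — +2 for a/e/i/o/u, +11 for every other letter.
Applying it to keg: k(cons)+11=v, e(vowel)+2=g, g(cons)+11=r.

vgr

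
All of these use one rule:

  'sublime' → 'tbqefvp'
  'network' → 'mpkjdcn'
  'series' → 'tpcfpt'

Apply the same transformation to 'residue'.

cptfybp

Each letter's alphabet position (a=0..z=25) is mapped through 17·x+25 mod 26 — an affine cipher.
Applying it to residue: r(17)→17·17+25≡2=c; e(4)→17·4+25≡15=p; s(18)→17·18+25≡19=t; i(8)→17·8+25≡5=f; d(3)→17·3+25≡24=y; u(20)→17·20+25≡1=b; e(4)→17·4+25≡15=p (all mod 26).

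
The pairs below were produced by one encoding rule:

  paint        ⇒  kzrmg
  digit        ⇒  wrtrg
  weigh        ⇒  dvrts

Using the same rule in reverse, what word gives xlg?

cot

Letters are reflected about the middle of the alphabet (position → 25−position): Atbash.
Reversing it on xlg: x↔c, l↔o, g↔t.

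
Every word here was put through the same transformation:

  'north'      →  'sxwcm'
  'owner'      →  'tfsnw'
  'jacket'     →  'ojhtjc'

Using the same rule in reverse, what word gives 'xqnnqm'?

shield

The shifts repeat in a cycle of length 2: positions 0,1,… shift by +5, +9, then the pattern repeats.
Undoing it on xqnnqm: x−5=s, q−9=h, n−5=i, n−9=e, q−5=l, m−9=d.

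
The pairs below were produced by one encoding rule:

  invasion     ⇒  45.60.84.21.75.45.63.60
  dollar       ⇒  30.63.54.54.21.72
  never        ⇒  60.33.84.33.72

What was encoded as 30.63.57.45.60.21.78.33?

i(#9)→45 and n(#14)→60: differences scale by 3, so n = 3·pos + 18. With a=1..z=26, the number is 3·pos + 18.
Reversing it on 30.63.57.45.60.21.78.33: 30→(30−18)÷3=4=d, 63→(63−18)÷3=15=o, 57→(57−18)÷3=13=m, 45→(45−18)÷3=9=i, 60→(60−18)÷3=14=n, 21→(21−18)÷3=1=a, 78→(78−18)÷3=20=t, 33→(33−18)÷3=5=e.

dominate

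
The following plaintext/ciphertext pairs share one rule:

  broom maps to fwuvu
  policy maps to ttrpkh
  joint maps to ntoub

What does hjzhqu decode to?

detail

The shift increases by 1 at each position, starting from +4: 4, 5, 6, ….
Undoing it on hjzhqu: h−4=d, j−5=e, z−6=t, h−7=a, q−8=i, u−9=l.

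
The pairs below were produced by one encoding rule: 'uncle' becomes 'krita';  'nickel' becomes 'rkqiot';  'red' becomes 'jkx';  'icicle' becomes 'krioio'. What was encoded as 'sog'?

The output letters match the input read backwards, each shifted +6: uncle reversed is elcnu. Two steps: reverse the string, then apply a Caesar shift of +6.
Reversing it on sog: shift back: s−6=m, o−6=i, g−6=a → mia; then reverse → aim.

aim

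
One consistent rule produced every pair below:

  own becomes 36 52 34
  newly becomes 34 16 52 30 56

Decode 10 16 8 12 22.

Each letter becomes 2×(its alphabet position, a=1..z=26) + 6.
Undoing it on 10 16 8 12 22: 10→(10−6)÷2=2=b, 16→(16−6)÷2=5=e, 8→(8−6)÷2=1=a, 12→(12−6)÷2=3=c, 22→(22−6)÷2=8=h.

beach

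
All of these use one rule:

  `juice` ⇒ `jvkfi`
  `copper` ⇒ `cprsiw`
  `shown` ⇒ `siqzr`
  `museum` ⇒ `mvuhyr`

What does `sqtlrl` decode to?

spring

In juice: j→j is +0, u→v is +1, i→k is +2, c→f is +3 — the shift increases by 1 each position. Letter i (0-indexed) is shifted by i+0, so successive shifts are 0, 1, 2, ….
Undoing it on sqtlrl: s−0=s, q−1=p, t−2=r, l−3=i, r−4=n, l−5=g.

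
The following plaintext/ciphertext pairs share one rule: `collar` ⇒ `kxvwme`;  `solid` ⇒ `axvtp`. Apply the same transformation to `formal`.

nxbxmy

In collar: c→k is +8, o→x is +9, l→v is +10, l→w is +11 — the shift increases by 1 each position. Letter i (0-indexed) is shifted by i+8, so successive shifts are 8, 9, 10, ….
Applying it to formal: f+8=n, o+9=x, r+10=b, m+11=x, a+12=m, l+13=y.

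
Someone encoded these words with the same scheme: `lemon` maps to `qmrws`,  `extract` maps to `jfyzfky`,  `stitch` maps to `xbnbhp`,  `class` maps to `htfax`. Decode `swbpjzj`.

Shifts by position in lemon: pos 0: l→q (+5), pos 1: e→m (+8), pos 2: m→r (+5), pos 3: o→w (+8) — repeating every 2. The shifts repeat in a cycle of length 2: positions 0,1,… shift by +5, +8, then the pattern repeats.
Undoing it on swbpjzj: s−5=n, w−8=o, b−5=w, p−8=h, j−5=e, z−8=r, j−5=e.

nowhere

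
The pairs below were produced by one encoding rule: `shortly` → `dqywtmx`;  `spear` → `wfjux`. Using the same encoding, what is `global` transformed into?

The output letters match the input read backwards, each shifted +5: shortly reversed is yltrohs. The word is reversed, then every letter is shifted forward by 5.
For global: reverse → labolg; then shift: l+5=q, a+5=f, b+5=g, o+5=t, l+5=q, g+5=l.

qfgtql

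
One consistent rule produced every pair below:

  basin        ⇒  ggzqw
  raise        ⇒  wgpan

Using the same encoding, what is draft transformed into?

ixhnc

Letter i (0-indexed) is shifted by i+5, so successive shifts are 5, 6, 7, ….
For draft: d+5=i, r+6=x, a+7=h, f+8=n, t+9=c.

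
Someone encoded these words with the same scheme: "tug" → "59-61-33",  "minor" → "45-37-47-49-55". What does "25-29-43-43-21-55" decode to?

t(#20)→59 and u(#21)→61: differences scale by 2, so n = 2·pos + 19. Each letter becomes 2×(its alphabet position, a=1..z=26) + 19.
Decoding 25-29-43-43-21-55: 25→(25−19)÷2=3=c, 29→(29−19)÷2=5=e, 43→(43−19)÷2=12=l, 43→(43−19)÷2=12=l, 21→(21−19)÷2=1=a, 55→(55−19)÷2=18=r.

cellar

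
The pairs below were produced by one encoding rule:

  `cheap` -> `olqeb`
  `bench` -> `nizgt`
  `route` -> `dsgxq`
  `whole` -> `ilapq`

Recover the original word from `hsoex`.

vocal

Shifts by position in cheap: pos 0: c→o (+12), pos 1: h→l (+4), pos 2: e→q (+12), pos 3: a→e (+4) — repeating every 2. A repeating key of period 2 is used — shifts +12, +4 over and over.
Reversing it on hsoex: h−12=v, s−4=o, o−12=c, e−4=a, x−12=l.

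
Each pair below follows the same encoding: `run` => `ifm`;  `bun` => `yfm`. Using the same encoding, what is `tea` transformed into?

gvz

Each pair mirrors across the alphabet (r↔i, u↔f, n↔m): positions sum to 25. Each letter is replaced by its mirror in the alphabet: a↔z, b↔y, c↔x, and so on (the Atbash cipher).
On tea: t↔g, e↔v, a↔z.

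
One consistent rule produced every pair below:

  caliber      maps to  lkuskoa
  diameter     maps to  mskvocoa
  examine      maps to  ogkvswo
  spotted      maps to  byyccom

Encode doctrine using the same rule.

mylcaswo

The shift depends on letter class: consonant c→l is +9, but vowel a→k is +10. The rule splits by letter class: vowels +10, consonants +9.
For doctrine: d(cons)+9=m, o(vowel)+10=y, c(cons)+9=l, t(cons)+9=c, r(cons)+9=a, i(vowel)+10=s, n(cons)+9=w, e(vowel)+10=o.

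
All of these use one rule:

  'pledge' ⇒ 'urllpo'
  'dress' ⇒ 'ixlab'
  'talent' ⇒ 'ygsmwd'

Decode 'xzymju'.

The shift increases by 1 at each position, starting from +5: 5, 6, 7, ….
Reversing it on xzymju: x−5=s, z−6=t, y−7=r, m−8=e, j−9=a, u−10=k.

streak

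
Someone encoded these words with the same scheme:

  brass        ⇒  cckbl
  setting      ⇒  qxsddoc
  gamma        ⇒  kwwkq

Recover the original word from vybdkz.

patrol

The output letters match the input read backwards, each shifted +10: brass reversed is ssarb. The word is reversed, then every letter is shifted forward by 10.
Undoing it on vybdkz: shift back: v−10=l, y−10=o, b−10=r, d−10=t, k−10=a, z−10=p → lortap; then reverse → patrol.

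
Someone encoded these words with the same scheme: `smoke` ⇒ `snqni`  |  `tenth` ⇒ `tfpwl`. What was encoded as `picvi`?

phase

In smoke: s→s is +0, m→n is +1, o→q is +2, k→n is +3 — the shift increases by 1 each position. Letter i (0-indexed) is shifted by i+0, so successive shifts are 0, 1, 2, ….
Decoding picvi: p−0=p, i−1=h, c−2=a, v−3=s, i−4=e.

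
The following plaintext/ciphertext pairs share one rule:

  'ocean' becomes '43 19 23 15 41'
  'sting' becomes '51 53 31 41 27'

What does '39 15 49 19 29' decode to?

o(#15)→43 and c(#3)→19: differences scale by 2, so n = 2·pos + 13. Each letter becomes 2×(its alphabet position, a=1..z=26) + 13.
Undoing it on 39 15 49 19 29: 39→(39−13)÷2=13=m, 15→(15−13)÷2=1=a, 49→(49−13)÷2=18=r, 19→(19−13)÷2=3=c, 29→(29−13)÷2=8=h.

march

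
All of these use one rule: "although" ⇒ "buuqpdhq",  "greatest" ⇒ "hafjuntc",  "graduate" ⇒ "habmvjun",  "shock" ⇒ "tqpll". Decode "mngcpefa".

The shifts repeat in a cycle of length 2: positions 0,1,… shift by +1, +9, then the pattern repeats.
Undoing it on mngcpefa: m−1=l, n−9=e, g−1=f, c−9=t, p−1=o, e−9=v, f−1=e, a−9=r.

leftover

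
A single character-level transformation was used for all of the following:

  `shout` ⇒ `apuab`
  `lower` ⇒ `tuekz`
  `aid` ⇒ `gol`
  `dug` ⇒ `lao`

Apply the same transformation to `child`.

The shift depends on letter class: consonant s→a is +8, but vowel o→u is +6. The rule splits by letter class: vowels +6, consonants +8.
For child: c(cons)+8=k, h(cons)+8=p, i(vowel)+6=o, l(cons)+8=t, d(cons)+8=l.

kpotl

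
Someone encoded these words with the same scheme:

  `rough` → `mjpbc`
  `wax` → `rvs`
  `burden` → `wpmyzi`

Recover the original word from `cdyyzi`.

Every letter moves 21 places later in the alphabet, wrapping around z→a.
Reversing it on cdyyzi: c−21=h, d−21=i, y−21=d, y−21=d, z−21=e, i−21=n.

hidden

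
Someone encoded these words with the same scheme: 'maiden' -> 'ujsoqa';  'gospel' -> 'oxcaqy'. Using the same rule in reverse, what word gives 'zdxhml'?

In maiden: m→u is +8, a→j is +9, i→s is +10, d→o is +11 — the shift increases by 1 each position. Each letter shifts forward by (position + 8), i.e. 8, 9, 10, … — the shift grows by one for each successive letter.
Undoing it on zdxhml: z−8=r, d−9=u, x−10=n, h−11=w, m−12=a, l−13=y.

runway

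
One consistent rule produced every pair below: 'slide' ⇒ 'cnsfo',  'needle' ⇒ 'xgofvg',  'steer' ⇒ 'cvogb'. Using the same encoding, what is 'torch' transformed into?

Shifts by position in slide: pos 0: s→c (+10), pos 1: l→n (+2), pos 2: i→s (+10), pos 3: d→f (+2) — repeating every 2. It's a Vigenère-style cipher with numeric key [10,2]: position i shifts by key[i mod 2].
On torch: t+10=d, o+2=q, r+10=b, c+2=e, h+10=r.

dqber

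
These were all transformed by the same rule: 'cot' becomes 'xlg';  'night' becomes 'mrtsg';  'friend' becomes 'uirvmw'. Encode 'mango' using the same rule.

nzmtl

Each pair mirrors across the alphabet (c↔x, o↔l, t↔g): positions sum to 25. This is the alphabet-reversal cipher (Atbash): a becomes z, b becomes y, etc.
On mango: m↔n, a↔z, n↔m, g↔t, o↔l.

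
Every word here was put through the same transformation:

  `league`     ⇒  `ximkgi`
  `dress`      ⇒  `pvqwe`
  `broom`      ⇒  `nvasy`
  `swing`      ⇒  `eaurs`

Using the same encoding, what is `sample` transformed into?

Shifts by position in league: pos 0: l→x (+12), pos 1: e→i (+4), pos 2: a→m (+12), pos 3: g→k (+4) — repeating every 2. A repeating key of period 2 is used — shifts +12, +4 over and over.
For sample: s+12=e, a+4=e, m+12=y, p+4=t, l+12=x, e+4=i.

eeytxi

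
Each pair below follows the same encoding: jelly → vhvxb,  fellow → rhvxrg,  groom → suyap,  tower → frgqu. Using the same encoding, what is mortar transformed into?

yrbfdb

Shifts by position in jelly: pos 0: j→v (+12), pos 1: e→h (+3), pos 2: l→v (+10), pos 3: l→x (+12), pos 4: y→b (+3) — repeating every 3. The shifts repeat in a cycle of length 3: positions 0,1,… shift by +12, +3, +10, then the pattern repeats.
For mortar: m+12=y, o+3=r, r+10=b, t+12=f, a+3=d, r+10=b.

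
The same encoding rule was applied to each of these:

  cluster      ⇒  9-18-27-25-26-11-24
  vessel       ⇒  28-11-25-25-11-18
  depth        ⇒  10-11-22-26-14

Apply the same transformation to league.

c is letter #3 and maps to 9: an offset of 6. Letters become their 1-based position plus 6 (so a→7, b→8, …).
On league: l=12→18, e=5→11, a=1→7, g=7→13, u=21→27, e=5→11.

18-11-7-13-27-11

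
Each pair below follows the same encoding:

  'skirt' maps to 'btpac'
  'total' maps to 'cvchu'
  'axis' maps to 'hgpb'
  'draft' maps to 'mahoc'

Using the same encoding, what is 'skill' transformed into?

btpuu

The shift depends on letter class: consonant s→b is +9, but vowel i→p is +7. Two shifts are in play — +7 for a/e/i/o/u, +9 for every other letter.
Applying it to skill: s(cons)+9=b, k(cons)+9=t, i(vowel)+7=p, l(cons)+9=u, l(cons)+9=u.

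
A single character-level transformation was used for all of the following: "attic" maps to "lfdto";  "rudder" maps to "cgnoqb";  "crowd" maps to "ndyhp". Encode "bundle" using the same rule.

mgxoxo

It's a Vigenère-style cipher with numeric key [11,12,10]: position i shifts by key[i mod 3].
Applying it to bundle: b+11=m, u+12=g, n+10=x, d+11=o, l+12=x, e+10=o.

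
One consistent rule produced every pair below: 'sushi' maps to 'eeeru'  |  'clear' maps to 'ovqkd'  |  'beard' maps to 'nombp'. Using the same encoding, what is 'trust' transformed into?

Shifts by position in sushi: pos 0: s→e (+12), pos 1: u→e (+10), pos 2: s→e (+12), pos 3: h→r (+10) — repeating every 2. A repeating key of period 2 is used — shifts +12, +10 over and over.
On trust: t+12=f, r+10=b, u+12=g, s+10=c, t+12=f.

fbgcf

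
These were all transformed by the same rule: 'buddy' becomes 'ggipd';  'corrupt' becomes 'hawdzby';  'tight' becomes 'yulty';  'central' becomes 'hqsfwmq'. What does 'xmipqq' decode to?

saddle

Shifts by position in buddy: pos 0: b→g (+5), pos 1: u→g (+12), pos 2: d→i (+5), pos 3: d→p (+12) — repeating every 2. It's a Vigenère-style cipher with numeric key [5,12]: position i shifts by key[i mod 2].
Decoding xmipqq: x−5=s, m−12=a, i−5=d, p−12=d, q−5=l, q−12=e.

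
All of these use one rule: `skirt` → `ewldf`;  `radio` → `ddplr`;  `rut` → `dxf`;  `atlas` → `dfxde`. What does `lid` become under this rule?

xlp

The shift depends on letter class: consonant s→e is +12, but vowel i→l is +3. The rule splits by letter class: vowels +3, consonants +12.
For lid: l(cons)+12=x, i(vowel)+3=l, d(cons)+12=p.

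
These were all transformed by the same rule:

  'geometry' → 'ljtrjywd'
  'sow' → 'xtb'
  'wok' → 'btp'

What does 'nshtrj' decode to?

Each letter is shifted forward by 5 in the alphabet (a Caesar shift of +5).
Reversing it on nshtrj: n−5=i, s−5=n, h−5=c, t−5=o, r−5=m, j−5=e.

income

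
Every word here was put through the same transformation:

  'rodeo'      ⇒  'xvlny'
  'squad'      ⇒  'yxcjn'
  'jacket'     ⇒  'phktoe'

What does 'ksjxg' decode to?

elbow

In rodeo: r→x is +6, o→v is +7, d→l is +8, e→n is +9 — the shift increases by 1 each position. Each letter shifts forward by (position + 6), i.e. 6, 7, 8, … — the shift grows by one for each successive letter.
Decoding ksjxg: k−6=e, s−7=l, j−8=b, x−9=o, g−10=w.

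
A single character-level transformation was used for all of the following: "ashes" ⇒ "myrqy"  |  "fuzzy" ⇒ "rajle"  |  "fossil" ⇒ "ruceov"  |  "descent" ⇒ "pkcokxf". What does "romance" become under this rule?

duwmtmq

The shifts repeat in a cycle of length 3: positions 0,1,… shift by +12, +6, +10, then the pattern repeats.
Applying it to romance: r+12=d, o+6=u, m+10=w, a+12=m, n+6=t, c+10=m, e+12=q.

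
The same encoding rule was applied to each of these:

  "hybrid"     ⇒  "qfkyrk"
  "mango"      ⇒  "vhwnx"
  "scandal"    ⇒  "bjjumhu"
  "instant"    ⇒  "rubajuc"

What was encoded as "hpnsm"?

yield

The shifts repeat in a cycle of length 2: positions 0,1,… shift by +9, +7, then the pattern repeats.
Undoing it on hpnsm: h−9=y, p−7=i, n−9=e, s−7=l, m−9=d.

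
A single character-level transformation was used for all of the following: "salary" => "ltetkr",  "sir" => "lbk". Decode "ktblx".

raise

Compare letters: s→l is +19, a→t is +19, l→e is +19 — a constant shift. It's a constant shift of +19 (ROT19).
Undoing it on ktblx: k−19=r, t−19=a, b−19=i, l−19=s, x−19=e.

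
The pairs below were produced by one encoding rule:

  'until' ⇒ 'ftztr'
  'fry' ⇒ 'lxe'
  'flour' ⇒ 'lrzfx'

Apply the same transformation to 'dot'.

jzz

The shift depends on letter class: consonant n→t is +6, but vowel u→f is +11. Vowels shift forward by 11 and consonants shift forward by 6.
For dot: d(cons)+6=j, o(vowel)+11=z, t(cons)+6=z.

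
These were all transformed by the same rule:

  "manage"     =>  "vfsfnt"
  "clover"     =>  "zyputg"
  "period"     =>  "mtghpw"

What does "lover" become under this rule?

Each letter's alphabet position (a=0..z=25) is mapped through 23·x+5 mod 26 — an affine cipher.
For lover: l(11)→23·11+5≡24=y; o(14)→23·14+5≡15=p; v(21)→23·21+5≡20=u; e(4)→23·4+5≡19=t; r(17)→23·17+5≡6=g (all mod 26).

yputg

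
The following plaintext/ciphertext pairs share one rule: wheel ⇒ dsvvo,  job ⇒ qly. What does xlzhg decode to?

coast

Each pair mirrors across the alphabet (w↔d, h↔s, e↔v): positions sum to 25. Letters are reflected about the middle of the alphabet (position → 25−position): Atbash.
Decoding xlzhg: x↔c, l↔o, z↔a, h↔s, g↔t.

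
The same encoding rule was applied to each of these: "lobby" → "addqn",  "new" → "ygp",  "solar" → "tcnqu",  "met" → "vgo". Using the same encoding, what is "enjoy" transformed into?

The output letters match the input read backwards, each shifted +2: lobby reversed is ybbol. The word is reversed, then every letter is shifted forward by 2.
Applying it to enjoy: reverse → yojne; then shift: y+2=a, o+2=q, j+2=l, n+2=p, e+2=g.

aqlpg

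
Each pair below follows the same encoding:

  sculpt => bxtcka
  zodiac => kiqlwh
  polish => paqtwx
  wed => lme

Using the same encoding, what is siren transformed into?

The output letters match the input read backwards, each shifted +8: sculpt reversed is tplucs. Read the word backwards and shift each letter +8.
For siren: reverse → neris; then shift: n+8=v, e+8=m, r+8=z, i+8=q, s+8=a.

vmzqa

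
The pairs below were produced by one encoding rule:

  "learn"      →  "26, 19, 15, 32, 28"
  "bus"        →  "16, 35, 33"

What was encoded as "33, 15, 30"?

sap

The number is (letter's place in the alphabet, a=1) + 14.
Undoing it on 33, 15, 30: 33→(33−14)÷1=19=s, 15→(15−14)÷1=1=a, 30→(30−14)÷1=16=p.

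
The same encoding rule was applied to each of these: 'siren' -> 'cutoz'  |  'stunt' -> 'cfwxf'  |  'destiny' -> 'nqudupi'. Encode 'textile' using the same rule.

dqzduno

It's a Vigenère-style cipher with numeric key [10,12,2]: position i shifts by key[i mod 3].
On textile: t+10=d, e+12=q, x+2=z, t+10=d, i+12=u, l+2=n, e+10=o.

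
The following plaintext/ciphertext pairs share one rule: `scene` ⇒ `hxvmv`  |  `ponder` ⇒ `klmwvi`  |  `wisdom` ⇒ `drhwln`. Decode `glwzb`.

today

s(18)→h(7) and c(2)→x(23) fit y≡25x+25 (mod 26); the inverse of 25 mod 26 is 25. Each letter's alphabet position (a=0..z=25) is mapped through 25·x+25 mod 26 — an affine cipher.
Decoding glwzb: g(6)→25·(6−25)≡19=t; l(11)→25·(11−25)≡14=o; w(22)→25·(22−25)≡3=d; z(25)→25·(25−25)≡0=a; b(1)→25·(1−25)≡24=y (all mod 26).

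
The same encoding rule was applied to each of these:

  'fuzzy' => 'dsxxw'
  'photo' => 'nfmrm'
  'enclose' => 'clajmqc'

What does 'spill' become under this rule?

Compare letters: f→d is +24, u→s is +24, z→x is +24 — a constant shift. This is a Caesar cipher with shift 24.
Applying it to spill: s+24=q, p+24=n, i+24=g, l+24=j, l+24=j.

qngjj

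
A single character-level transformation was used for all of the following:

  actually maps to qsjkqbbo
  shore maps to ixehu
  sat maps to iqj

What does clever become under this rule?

sbuluh

Every letter moves 16 places later in the alphabet, wrapping around z→a.
For clever: c+16=s, l+16=b, e+16=u, v+16=l, e+16=u, r+16=h.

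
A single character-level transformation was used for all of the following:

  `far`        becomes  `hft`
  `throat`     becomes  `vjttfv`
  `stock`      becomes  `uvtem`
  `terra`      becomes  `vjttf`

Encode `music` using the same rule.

ozune

The shift depends on letter class: consonant f→h is +2, but vowel a→f is +5. The rule splits by letter class: vowels +5, consonants +2.
For music: m(cons)+2=o, u(vowel)+5=z, s(cons)+2=u, i(vowel)+5=n, c(cons)+2=e.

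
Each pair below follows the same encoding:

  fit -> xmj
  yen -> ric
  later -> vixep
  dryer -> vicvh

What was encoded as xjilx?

The output letters match the input read backwards, each shifted +4: fit reversed is tif. The word is reversed, then every letter is shifted forward by 4.
Decoding xjilx: shift back: x−4=t, j−4=f, i−4=e, l−4=h, x−4=t → tfeht; then reverse → theft.

theft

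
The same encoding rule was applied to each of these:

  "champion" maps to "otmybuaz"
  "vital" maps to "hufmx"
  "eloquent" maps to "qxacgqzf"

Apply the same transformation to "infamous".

uzrmyage

This is a Caesar cipher with shift 12.
For infamous: i+12=u, n+12=z, f+12=r, a+12=m, m+12=y, o+12=a, u+12=g, s+12=e.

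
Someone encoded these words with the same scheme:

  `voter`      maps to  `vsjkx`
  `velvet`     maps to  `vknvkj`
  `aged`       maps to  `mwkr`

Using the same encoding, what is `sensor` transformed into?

v(21)→v(21) and o(14)→s(18) fit y≡19x+12 (mod 26); the inverse of 19 mod 26 is 11. Each letter's alphabet position (a=0..z=25) is mapped through 19·x+12 mod 26 — an affine cipher.
On sensor: s(18)→19·18+12≡16=q; e(4)→19·4+12≡10=k; n(13)→19·13+12≡25=z; s(18)→19·18+12≡16=q; o(14)→19·14+12≡18=s; r(17)→19·17+12≡23=x (all mod 26).

qkzqsx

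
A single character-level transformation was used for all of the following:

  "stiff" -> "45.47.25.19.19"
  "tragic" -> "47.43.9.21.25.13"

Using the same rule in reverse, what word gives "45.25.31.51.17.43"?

silver

s(#19)→45 and t(#20)→47: differences scale by 2, so n = 2·pos + 7. The formula is n = 2×(alphabet index, a=1) + 7.
Undoing it on 45.25.31.51.17.43: 45→(45−7)÷2=19=s, 25→(25−7)÷2=9=i, 31→(31−7)÷2=12=l, 51→(51−7)÷2=22=v, 17→(17−7)÷2=5=e, 43→(43−7)÷2=18=r.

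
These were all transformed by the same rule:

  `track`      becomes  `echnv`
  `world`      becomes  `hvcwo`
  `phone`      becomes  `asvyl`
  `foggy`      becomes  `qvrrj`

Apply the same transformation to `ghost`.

rsvde

The shift depends on letter class: consonant t→e is +11, but vowel a→h is +7. Vowels shift forward by 7 and consonants shift forward by 11.
Applying it to ghost: g(cons)+11=r, h(cons)+11=s, o(vowel)+7=v, s(cons)+11=d, t(cons)+11=e.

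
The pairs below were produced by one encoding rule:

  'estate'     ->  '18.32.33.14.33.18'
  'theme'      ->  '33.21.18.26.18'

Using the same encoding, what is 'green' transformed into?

20.31.18.18.27

e is letter #5 and maps to 18: an offset of 13. The number is (letter's place in the alphabet, a=1) + 13.
For green: g=7→20, r=18→31, e=5→18, e=5→18, n=14→27.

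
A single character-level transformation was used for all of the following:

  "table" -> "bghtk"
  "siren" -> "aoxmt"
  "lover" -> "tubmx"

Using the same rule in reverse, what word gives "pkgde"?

heavy

Shifts by position in table: pos 0: t→b (+8), pos 1: a→g (+6), pos 2: b→h (+6), pos 3: l→t (+8), pos 4: e→k (+6) — repeating every 3. A repeating key of period 3 is used — shifts +8, +6, +6 over and over.
Decoding pkgde: p−8=h, k−6=e, g−6=a, d−8=v, e−6=y.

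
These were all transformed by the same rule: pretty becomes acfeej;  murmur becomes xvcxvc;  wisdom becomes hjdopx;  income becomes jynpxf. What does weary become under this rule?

hfbcj

Two shifts are in play — +1 for a/e/i/o/u, +11 for every other letter.
For weary: w(cons)+11=h, e(vowel)+1=f, a(vowel)+1=b, r(cons)+11=c, y(cons)+11=j.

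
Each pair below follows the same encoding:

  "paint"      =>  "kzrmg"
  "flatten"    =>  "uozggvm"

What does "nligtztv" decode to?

Each pair mirrors across the alphabet (p↔k, a↔z, i↔r): positions sum to 25. Each letter is replaced by its mirror in the alphabet: a↔z, b↔y, c↔x, and so on (the Atbash cipher).
Undoing it on nligtztv: n↔m, l↔o, i↔r, g↔t, t↔g, z↔a, t↔g, v↔e.

mortgage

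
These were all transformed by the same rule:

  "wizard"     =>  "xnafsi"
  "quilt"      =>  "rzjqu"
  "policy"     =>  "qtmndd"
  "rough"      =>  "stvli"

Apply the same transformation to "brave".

Shifts by position in wizard: pos 0: w→x (+1), pos 1: i→n (+5), pos 2: z→a (+1), pos 3: a→f (+5) — repeating every 2. It's a Vigenère-style cipher with numeric key [1,5]: position i shifts by key[i mod 2].
For brave: b+1=c, r+5=w, a+1=b, v+5=a, e+1=f.

cwbaf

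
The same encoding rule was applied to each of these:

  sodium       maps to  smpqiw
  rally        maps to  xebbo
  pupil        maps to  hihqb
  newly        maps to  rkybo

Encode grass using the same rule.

axess

s(18)→s(18) and o(14)→m(12) fit y≡21x+4 (mod 26); the inverse of 21 mod 26 is 5. Each letter's alphabet position (a=0..z=25) is mapped through 21·x+4 mod 26 — an affine cipher.
On grass: g(6)→21·6+4≡0=a; r(17)→21·17+4≡23=x; a(0)→21·0+4≡4=e; s(18)→21·18+4≡18=s; s(18)→21·18+4≡18=s (all mod 26).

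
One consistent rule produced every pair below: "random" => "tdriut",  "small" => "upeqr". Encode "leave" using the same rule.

In random: r→t is +2, a→d is +3, n→r is +4, d→i is +5 — the shift increases by 1 each position. Each letter shifts forward by (position + 2), i.e. 2, 3, 4, … — the shift grows by one for each successive letter.
On leave: l+2=n, e+3=h, a+4=e, v+5=a, e+6=k.

nheak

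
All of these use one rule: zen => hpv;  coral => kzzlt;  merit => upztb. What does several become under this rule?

apdpzlt

The shift depends on letter class: consonant z→h is +8, but vowel e→p is +11. The rule splits by letter class: vowels +11, consonants +8.
For several: s(cons)+8=a, e(vowel)+11=p, v(cons)+8=d, e(vowel)+11=p, r(cons)+8=z, a(vowel)+11=l, l(cons)+8=t.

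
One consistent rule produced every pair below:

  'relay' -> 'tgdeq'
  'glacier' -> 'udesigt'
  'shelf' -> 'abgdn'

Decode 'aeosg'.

r(17)→t(19) and e(4)→g(6) fit y≡7x+4 (mod 26); the inverse of 7 mod 26 is 15. Treating letters as 0–25, the rule is x ↦ 7x + 4 (mod 26).
Undoing it on aeosg: a(0)→15·(0−4)≡18=s; e(4)→15·(4−4)≡0=a; o(14)→15·(14−4)≡20=u; s(18)→15·(18−4)≡2=c; g(6)→15·(6−4)≡4=e (all mod 26).

sauce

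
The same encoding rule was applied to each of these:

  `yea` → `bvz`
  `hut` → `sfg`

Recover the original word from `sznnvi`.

hammer

Each pair mirrors across the alphabet (y↔b, e↔v, a↔z): positions sum to 25. Letters are reflected about the middle of the alphabet (position → 25−position): Atbash.
Decoding sznnvi: s↔h, z↔a, n↔m, n↔m, v↔e, i↔r.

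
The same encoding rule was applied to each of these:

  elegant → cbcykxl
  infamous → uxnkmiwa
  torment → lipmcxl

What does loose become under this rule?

biiac

e(4)→c(2) and l(11)→b(1) fit y≡11x+10 (mod 26); the inverse of 11 mod 26 is 19. Treating letters as 0–25, the rule is x ↦ 11x + 10 (mod 26).
For loose: l(11)→11·11+10≡1=b; o(14)→11·14+10≡8=i; o(14)→11·14+10≡8=i; s(18)→11·18+10≡0=a; e(4)→11·4+10≡2=c (all mod 26).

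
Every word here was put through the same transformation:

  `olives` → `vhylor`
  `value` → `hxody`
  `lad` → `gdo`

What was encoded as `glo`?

Read the word backwards and shift each letter +3.
Reversing it on glo: shift back: g−3=d, l−3=i, o−3=l → dil; then reverse → lid.

lid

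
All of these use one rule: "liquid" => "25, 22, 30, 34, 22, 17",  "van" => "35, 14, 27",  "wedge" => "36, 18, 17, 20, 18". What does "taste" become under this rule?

l is letter #12 and maps to 25: an offset of 13. Each letter is replaced by its alphabet position (a=1..z=26) + 13.
On taste: t=20→33, a=1→14, s=19→32, t=20→33, e=5→18.

33, 14, 32, 33, 18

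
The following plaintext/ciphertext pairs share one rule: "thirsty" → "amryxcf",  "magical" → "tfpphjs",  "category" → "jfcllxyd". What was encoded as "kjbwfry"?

despair

Shifts by position in thirsty: pos 0: t→a (+7), pos 1: h→m (+5), pos 2: i→r (+9), pos 3: r→y (+7), pos 4: s→x (+5), pos 5: t→c (+9) — repeating every 3. A repeating key of period 3 is used — shifts +7, +5, +9 over and over.
Decoding kjbwfry: k−7=d, j−5=e, b−9=s, w−7=p, f−5=a, r−9=i, y−7=r.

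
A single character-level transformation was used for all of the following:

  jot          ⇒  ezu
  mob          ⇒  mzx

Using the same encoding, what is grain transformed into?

Two steps: reverse the string, then apply a Caesar shift of +11.
On grain: reverse → niarg; then shift: n+11=y, i+11=t, a+11=l, r+11=c, g+11=r.

ytlcr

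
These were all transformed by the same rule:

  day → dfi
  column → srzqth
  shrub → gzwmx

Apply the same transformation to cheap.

ufjmh

The output letters match the input read backwards, each shifted +5: day reversed is yad. The word is reversed, then every letter is shifted forward by 5.
On cheap: reverse → paehc; then shift: p+5=u, a+5=f, e+5=j, h+5=m, c+5=h.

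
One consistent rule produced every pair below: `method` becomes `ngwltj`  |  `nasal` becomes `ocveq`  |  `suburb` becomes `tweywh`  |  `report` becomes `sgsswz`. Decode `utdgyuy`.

tractor

In method: m→n is +1, e→g is +2, t→w is +3, h→l is +4 — the shift increases by 1 each position. The shift increases by 1 at each position, starting from +1: 1, 2, 3, ….
Decoding utdgyuy: u−1=t, t−2=r, d−3=a, g−4=c, y−5=t, u−6=o, y−7=r.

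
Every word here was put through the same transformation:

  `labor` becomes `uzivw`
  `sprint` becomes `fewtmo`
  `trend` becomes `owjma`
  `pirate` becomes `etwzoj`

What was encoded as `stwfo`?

l(11)→u(20) and a(0)→z(25) fit y≡9x+25 (mod 26); the inverse of 9 mod 26 is 3. This is an affine cipher: with a=0,…,z=25, each position x becomes (9x+25) mod 26.
Undoing it on stwfo: s(18)→3·(18−25)≡5=f; t(19)→3·(19−25)≡8=i; w(22)→3·(22−25)≡17=r; f(5)→3·(5−25)≡18=s; o(14)→3·(14−25)≡19=t (all mod 26).

first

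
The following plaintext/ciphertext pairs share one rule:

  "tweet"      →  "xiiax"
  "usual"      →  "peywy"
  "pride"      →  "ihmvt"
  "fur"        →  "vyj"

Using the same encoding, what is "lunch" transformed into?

lgryp

The output letters match the input read backwards, each shifted +4: tweet reversed is teewt. The word is reversed, then every letter is shifted forward by 4.
Applying it to lunch: reverse → hcnul; then shift: h+4=l, c+4=g, n+4=r, u+4=y, l+4=p.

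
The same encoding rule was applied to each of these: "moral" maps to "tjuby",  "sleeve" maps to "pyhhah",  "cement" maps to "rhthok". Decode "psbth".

shame

m(12)→t(19) and o(14)→j(9) fit y≡21x+1 (mod 26); the inverse of 21 mod 26 is 5. Each letter's alphabet position (a=0..z=25) is mapped through 21·x+1 mod 26 — an affine cipher.
Reversing it on psbth: p(15)→5·(15−1)≡18=s; s(18)→5·(18−1)≡7=h; b(1)→5·(1−1)≡0=a; t(19)→5·(19−1)≡12=m; h(7)→5·(7−1)≡4=e (all mod 26).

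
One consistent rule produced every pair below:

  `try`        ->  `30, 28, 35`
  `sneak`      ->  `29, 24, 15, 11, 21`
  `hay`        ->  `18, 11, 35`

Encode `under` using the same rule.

31, 24, 14, 15, 28

t is letter #20 and maps to 30: an offset of 10. Each letter is replaced by its alphabet position (a=1..z=26) + 10.
On under: u=21→31, n=14→24, d=4→14, e=5→15, r=18→28.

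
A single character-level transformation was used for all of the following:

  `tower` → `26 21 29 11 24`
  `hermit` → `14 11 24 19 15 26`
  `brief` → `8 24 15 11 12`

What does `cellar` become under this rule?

t is letter #20 and maps to 26: an offset of 6. The number is (letter's place in the alphabet, a=1) + 6.
Applying it to cellar: c=3→9, e=5→11, l=12→18, l=12→18, a=1→7, r=18→24.

9 11 18 18 7 24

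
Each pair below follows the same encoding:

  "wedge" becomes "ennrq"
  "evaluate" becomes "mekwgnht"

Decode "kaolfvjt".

creative

In wedge: w→e is +8, e→n is +9, d→n is +10, g→r is +11 — the shift increases by 1 each position. The shift increases by 1 at each position, starting from +8: 8, 9, 10, ….
Undoing it on kaolfvjt: k−8=c, a−9=r, o−10=e, l−11=a, f−12=t, v−13=i, j−14=v, t−15=e.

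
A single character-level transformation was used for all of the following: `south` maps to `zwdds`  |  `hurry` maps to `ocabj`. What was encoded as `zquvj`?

silly

Each letter shifts forward by (position + 7), i.e. 7, 8, 9, … — the shift grows by one for each successive letter.
Undoing it on zquvj: z−7=s, q−8=i, u−9=l, v−10=l, j−11=y.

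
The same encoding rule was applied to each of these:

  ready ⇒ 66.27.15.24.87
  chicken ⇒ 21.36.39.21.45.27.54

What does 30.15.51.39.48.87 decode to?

r(#18)→66 and e(#5)→27: differences scale by 3, so n = 3·pos + 12. Each letter becomes 3×(its alphabet position, a=1..z=26) + 12.
Undoing it on 30.15.51.39.48.87: 30→(30−12)÷3=6=f, 15→(15−12)÷3=1=a, 51→(51−12)÷3=13=m, 39→(39−12)÷3=9=i, 48→(48−12)÷3=12=l, 87→(87−12)÷3=25=y.

family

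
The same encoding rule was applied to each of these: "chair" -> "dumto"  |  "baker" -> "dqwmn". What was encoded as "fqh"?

The output letters match the input read backwards, each shifted +12: chair reversed is riahc. Two steps: reverse the string, then apply a Caesar shift of +12.
Decoding fqh: shift back: f−12=t, q−12=e, h−12=v → tev; then reverse → vet.

vet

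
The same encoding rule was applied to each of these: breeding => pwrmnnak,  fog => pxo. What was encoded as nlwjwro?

finance

The output letters match the input read backwards, each shifted +9: breeding reversed is gnideerb. The word is reversed, then every letter is shifted forward by 9.
Undoing it on nlwjwro: shift back: n−9=e, l−9=c, w−9=n, j−9=a, w−9=n, r−9=i, o−9=f → ecnanif; then reverse → finance.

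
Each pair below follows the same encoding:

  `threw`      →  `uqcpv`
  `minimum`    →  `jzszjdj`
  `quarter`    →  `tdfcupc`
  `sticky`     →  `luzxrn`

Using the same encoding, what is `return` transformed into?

cpudcs

t(19)→u(20) and h(7)→q(16) fit y≡9x+5 (mod 26); the inverse of 9 mod 26 is 3. This is an affine cipher: with a=0,…,z=25, each position x becomes (9x+5) mod 26.
Applying it to return: r(17)→9·17+5≡2=c; e(4)→9·4+5≡15=p; t(19)→9·19+5≡20=u; u(20)→9·20+5≡3=d; r(17)→9·17+5≡2=c; n(13)→9·13+5≡18=s (all mod 26).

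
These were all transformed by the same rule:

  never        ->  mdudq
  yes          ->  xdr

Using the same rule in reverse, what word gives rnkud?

Each letter is shifted forward by 25 in the alphabet (a Caesar shift of +25).
Decoding rnkud: r−25=s, n−25=o, k−25=l, u−25=v, d−25=e.

solve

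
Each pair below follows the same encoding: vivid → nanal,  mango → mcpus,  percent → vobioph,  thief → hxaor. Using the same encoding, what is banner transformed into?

v(21)→n(13) and i(8)→a(0) fit y≡3x+2 (mod 26); the inverse of 3 mod 26 is 9. This is an affine cipher: with a=0,…,z=25, each position x becomes (3x+2) mod 26.
Applying it to banner: b(1)→3·1+2≡5=f; a(0)→3·0+2≡2=c; n(13)→3·13+2≡15=p; n(13)→3·13+2≡15=p; e(4)→3·4+2≡14=o; r(17)→3·17+2≡1=b (all mod 26).

fcppob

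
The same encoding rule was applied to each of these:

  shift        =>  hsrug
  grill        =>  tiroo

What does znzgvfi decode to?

amateur

Each pair mirrors across the alphabet (s↔h, h↔s, i↔r): positions sum to 25. This is the alphabet-reversal cipher (Atbash): a becomes z, b becomes y, etc.
Reversing it on znzgvfi: z↔a, n↔m, z↔a, g↔t, v↔e, f↔u, i↔r.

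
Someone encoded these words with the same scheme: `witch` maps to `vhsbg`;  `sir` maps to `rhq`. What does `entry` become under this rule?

dmsqx

Compare letters: w→v is +25, i→h is +25, t→s is +25 — a constant shift. This is a Caesar cipher with shift 25.
On entry: e+25=d, n+25=m, t+25=s, r+25=q, y+25=x.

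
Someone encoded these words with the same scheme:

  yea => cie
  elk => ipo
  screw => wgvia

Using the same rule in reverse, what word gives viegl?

reach

Compare letters: y→c is +4, e→i is +4, a→e is +4 — a constant shift. This is a Caesar cipher with shift 4.
Undoing it on viegl: v−4=r, i−4=e, e−4=a, g−4=c, l−4=h.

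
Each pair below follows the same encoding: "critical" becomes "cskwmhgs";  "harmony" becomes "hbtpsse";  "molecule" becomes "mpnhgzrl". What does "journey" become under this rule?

jpwurje

In critical: c→c is +0, r→s is +1, i→k is +2, t→w is +3 — the shift increases by 1 each position. The shift increases by 1 at each position, starting from +0: 0, 1, 2, ….
Applying it to journey: j+0=j, o+1=p, u+2=w, r+3=u, n+4=r, e+5=j, y+6=e.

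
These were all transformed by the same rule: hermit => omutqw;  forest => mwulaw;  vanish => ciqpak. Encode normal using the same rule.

uwutio

Shifts by position in hermit: pos 0: h→o (+7), pos 1: e→m (+8), pos 2: r→u (+3), pos 3: m→t (+7), pos 4: i→q (+8), pos 5: t→w (+3) — repeating every 3. It's a Vigenère-style cipher with numeric key [7,8,3]: position i shifts by key[i mod 3].
For normal: n+7=u, o+8=w, r+3=u, m+7=t, a+8=i, l+3=o.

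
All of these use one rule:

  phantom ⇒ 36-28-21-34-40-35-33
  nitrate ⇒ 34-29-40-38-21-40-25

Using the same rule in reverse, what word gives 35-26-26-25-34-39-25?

offense

p is letter #16 and maps to 36: an offset of 20. Letters become their 1-based position plus 20 (so a→21, b→22, …).
Undoing it on 35-26-26-25-34-39-25: 35→(35−20)÷1=15=o, 26→(26−20)÷1=6=f, 26→(26−20)÷1=6=f, 25→(25−20)÷1=5=e, 34→(34−20)÷1=14=n, 39→(39−20)÷1=19=s, 25→(25−20)÷1=5=e.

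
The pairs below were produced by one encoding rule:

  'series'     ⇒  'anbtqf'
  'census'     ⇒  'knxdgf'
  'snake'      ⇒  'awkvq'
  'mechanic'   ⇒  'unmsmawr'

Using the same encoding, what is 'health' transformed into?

pnkwfu

In series: s→a is +8, e→n is +9, r→b is +10, i→t is +11 — the shift increases by 1 each position. Letter i (0-indexed) is shifted by i+8, so successive shifts are 8, 9, 10, ….
For health: h+8=p, e+9=n, a+10=k, l+11=w, t+12=f, h+13=u.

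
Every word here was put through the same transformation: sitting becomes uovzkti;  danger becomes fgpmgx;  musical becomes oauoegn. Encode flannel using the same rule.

Shifts by position in sitting: pos 0: s→u (+2), pos 1: i→o (+6), pos 2: t→v (+2), pos 3: t→z (+6) — repeating every 2. It's a Vigenère-style cipher with numeric key [2,6]: position i shifts by key[i mod 2].
For flannel: f+2=h, l+6=r, a+2=c, n+6=t, n+2=p, e+6=k, l+2=n.

hrctpkn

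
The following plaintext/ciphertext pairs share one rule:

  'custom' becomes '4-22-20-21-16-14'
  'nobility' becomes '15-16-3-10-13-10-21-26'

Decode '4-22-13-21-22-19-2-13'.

cultural

The number is (letter's place in the alphabet, a=1) + 1.
Reversing it on 4-22-13-21-22-19-2-13: 4→(4−1)÷1=3=c, 22→(22−1)÷1=21=u, 13→(13−1)÷1=12=l, 21→(21−1)÷1=20=t, 22→(22−1)÷1=21=u, 19→(19−1)÷1=18=r, 2→(2−1)÷1=1=a, 13→(13−1)÷1=12=l.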